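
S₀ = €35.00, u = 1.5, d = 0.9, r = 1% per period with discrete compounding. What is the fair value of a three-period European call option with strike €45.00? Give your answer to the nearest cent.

€2.51

Risk-neutral probability p = (1 + 0.01 − 0.9)/(1.5 − 0.9) = 0.1100/0.6000 = 0.1833
Terminal stock prices: S_uuu = 118.1, S_uud = 70.88, S_udd = 42.53, S_ddd = 25.52
Terminal payoffs (S − K): max(73.12, 0) = 73.12, max(25.88, 0) = 25.88, max(-2.475, 0) = 0, max(-19.48, 0) = 0
Node uu (S = 78.75): V_uu = 1/1.01·[0.1833·73.1250 + 0.8167·25.8750] = 34.1955
Node ud (S = 47.25): V_ud = 1/1.01·[0.1833·25.8750 + 0.8167·0.0000] = 4.6968
Node dd (S = 28.35): V_dd = 1/1.01·[0.1833·0.0000 + 0.8167·0.0000] = 0.0000
Node u (S = 52.5): V_u = 1/1.01·[0.1833·34.1955 + 0.8167·4.6968] = 10.0048
Node d (S = 31.5): V_d = 1/1.01·[0.1833·4.6968 + 0.8167·0.0000] = 0.8526
Node 0 (S = 35): V_0 = 1/1.01·[0.1833·10.0048 + 0.8167·0.8526] = 2.5054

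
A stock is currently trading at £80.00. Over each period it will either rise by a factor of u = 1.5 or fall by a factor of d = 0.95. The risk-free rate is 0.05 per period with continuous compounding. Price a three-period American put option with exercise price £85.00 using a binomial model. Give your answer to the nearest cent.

Risk-neutral probability p = (e^0.05 − 0.95)/(1.5 − 0.95) = 0.1013/0.5500 = 0.1841
Terminal stock prices: S_uuu = 270, S_uud = 171, S_udd = 108.3, S_ddd = 68.59
Terminal payoffs (K − S): max(-185, 0) = 0, max(-86, 0) = 0, max(-23.3, 0) = 0, max(16.41, 0) = 16.41
Node uu (S = 180): continuation = e^(−0.05)·[0.1841·0.0000 + 0.8159·0.0000] = 0.0000; exercise value = 0.0000 ≤ continuation, so V_uu = 0.0000
Node ud (S = 114): continuation = e^(−0.05)·[0.1841·0.0000 + 0.8159·0.0000] = 0.0000; exercise value = 0.0000 ≤ continuation, so V_ud = 0.0000
Node dd (S = 72.2): continuation = e^(−0.05)·[0.1841·0.0000 + 0.8159·16.4100] = 12.7355; exercise value = 12.8000 > continuation, so V_dd = 12.8000 (exercise)
Node u (S = 120): continuation = e^(−0.05)·[0.1841·0.0000 + 0.8159·0.0000] = 0.0000; exercise value = 0.0000 ≤ continuation, so V_u = 0.0000
Node d (S = 76): continuation = e^(−0.05)·[0.1841·0.0000 + 0.8159·12.8000] = 9.9338; exercise value = 9.0000 ≤ continuation, so V_d = 9.9338
Node 0 (S = 80): continuation = e^(−0.05)·[0.1841·0.0000 + 0.8159·9.9338] = 7.7094; exercise value = 5.0000 ≤ continuation, so V_0 = 7.7094

£7.71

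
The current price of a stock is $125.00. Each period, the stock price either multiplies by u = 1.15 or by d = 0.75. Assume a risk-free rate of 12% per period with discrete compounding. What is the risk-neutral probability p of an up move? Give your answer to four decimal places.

p = 0.9250

Risk-neutral probability p = (1 + 0.12 − 0.75)/(1.15 − 0.75) = 0.3700/0.4000 = 0.9250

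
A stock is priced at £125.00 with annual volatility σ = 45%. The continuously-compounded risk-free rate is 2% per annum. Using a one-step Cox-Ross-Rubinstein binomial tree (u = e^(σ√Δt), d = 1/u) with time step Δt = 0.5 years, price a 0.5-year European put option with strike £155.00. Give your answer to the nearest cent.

CRR parameters: u = e^(σ√Δt) = e^(0.45·√0.5) = 1.3746, d = 1/u = 0.7275
Per-period rate: rΔt = 0.02·0.5 = 0.01, so R = e^0.01 = 1.0101
Risk-neutral probability p = (e^0.01 − 0.7275)/(1.3746 − 0.7275) = 0.2826/0.6472 = 0.4366
Terminal stock prices: S_u = 171.8, S_d = 90.93
Terminal payoffs (K − S): max(-16.83, 0) = 0, max(64.07, 0) = 64.07
Node 0 (S = 125): V_0 = e^(−0.01)·[0.4366·0.0000 + 0.5634·64.0677] = 35.7338

£35.73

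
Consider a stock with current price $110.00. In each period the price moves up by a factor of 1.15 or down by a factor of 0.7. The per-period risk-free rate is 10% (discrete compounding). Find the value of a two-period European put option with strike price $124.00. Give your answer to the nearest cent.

$6.50

Risk-neutral probability p = (1 + 0.1 − 0.7)/(1.15 − 0.7) = 0.4000/0.4500 = 0.8889
Terminal stock prices: S_uu = 145.5, S_ud = 88.55, S_dd = 53.9
Terminal payoffs (K − S): max(-21.47, 0) = 0, max(35.45, 0) = 35.45, max(70.1, 0) = 70.1
Node u (S = 126.5): V_u = 1/1.1·[0.8889·0.0000 + 0.1111·35.4500] = 3.5808
Node d (S = 77): V_d = 1/1.1·[0.8889·35.4500 + 0.1111·70.1000] = 35.7273
Node 0 (S = 110): V_0 = 1/1.1·[0.8889·3.5808 + 0.1111·35.7273] = 6.5024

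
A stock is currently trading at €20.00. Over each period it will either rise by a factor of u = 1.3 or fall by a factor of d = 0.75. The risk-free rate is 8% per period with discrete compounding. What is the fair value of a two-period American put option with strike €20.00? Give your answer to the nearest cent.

Risk-neutral probability p = (1 + 0.08 − 0.75)/(1.3 − 0.75) = 0.3300/0.5500 = 0.6000
Terminal stock prices: S_uu = 33.8, S_ud = 19.5, S_dd = 11.25
Terminal payoffs (K − S): max(-13.8, 0) = 0, max(0.5, 0) = 0.5, max(8.75, 0) = 8.75
Node u (S = 26): continuation = 1/1.08·[0.6000·0.0000 + 0.4000·0.5000] = 0.1852; exercise value = 0.0000 ≤ continuation, so V_u = 0.1852
Node d (S = 15): continuation = 1/1.08·[0.6000·0.5000 + 0.4000·8.7500] = 3.5185; exercise value = 5.0000 > continuation, so V_d = 5.0000 (exercise)
Node 0 (S = 20): continuation = 1/1.08·[0.6000·0.1852 + 0.4000·5.0000] = 1.9547; exercise value = 0.0000 ≤ continuation, so V_0 = 1.9547

€1.95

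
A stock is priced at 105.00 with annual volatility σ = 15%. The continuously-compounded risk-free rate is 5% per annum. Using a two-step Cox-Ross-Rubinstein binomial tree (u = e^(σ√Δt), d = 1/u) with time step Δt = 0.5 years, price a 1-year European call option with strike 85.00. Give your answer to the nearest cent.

24.16

CRR parameters: u = e^(σ√Δt) = e^(0.15·√0.5) = 1.1119, d = 1/u = 0.8994
Per-period rate: rΔt = 0.05·0.5 = 0.025, so R = e^0.025 = 1.0253
Risk-neutral probability p = (e^0.025 − 0.8994)/(1.1119 − 0.8994) = 0.1259/0.2125 = 0.5926
Terminal stock prices: S_uu = 129.8, S_ud = 105, S_dd = 84.93
Terminal payoffs (S − K): max(44.81, 0) = 44.81, max(20, 0) = 20, max(-0.06992, 0) = 0
Node u (S = 116.7): V_u = e^(−0.025)·[0.5926·44.8127 + 0.4074·20.0000] = 33.8477
Node d (S = 94.43): V_d = e^(−0.025)·[0.5926·20.0000 + 0.4074·0.0000] = 11.5598
Node 0 (S = 105): V_0 = e^(−0.025)·[0.5926·33.8477 + 0.4074·11.5598] = 24.1565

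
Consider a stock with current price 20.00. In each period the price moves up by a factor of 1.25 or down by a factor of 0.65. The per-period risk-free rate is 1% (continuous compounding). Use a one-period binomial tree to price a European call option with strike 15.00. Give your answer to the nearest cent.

Risk-neutral probability p = (e^0.01 − 0.65)/(1.25 − 0.65) = 0.3601/0.6000 = 0.6001
Terminal stock prices: S_u = 25, S_d = 13
Terminal payoffs (S − K): max(10, 0) = 10, max(-2, 0) = 0
Node 0 (S = 20): V_0 = e^(−0.01)·[0.6001·10.0000 + 0.3999·0.0000] = 5.9411

5.94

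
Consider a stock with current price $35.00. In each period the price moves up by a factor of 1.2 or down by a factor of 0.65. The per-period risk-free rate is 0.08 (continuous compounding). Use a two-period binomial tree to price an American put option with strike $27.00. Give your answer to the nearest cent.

Risk-neutral probability p = (e^0.08 − 0.65)/(1.2 − 0.65) = 0.4333/0.5500 = 0.7878
Terminal stock prices: S_uu = 50.4, S_ud = 27.3, S_dd = 14.79
Terminal payoffs (K − S): max(-23.4, 0) = 0, max(-0.3, 0) = 0, max(12.21, 0) = 12.21
Node u (S = 42): continuation = e^(−0.08)·[0.7878·0.0000 + 0.2122·0.0000] = 0.0000; exercise value = 0.0000 ≤ continuation, so V_u = 0.0000
Node d (S = 22.75): continuation = e^(−0.08)·[0.7878·0.0000 + 0.2122·12.2125] = 2.3923; exercise value = 4.2500 > continuation, so V_d = 4.2500 (exercise)
Node 0 (S = 35): continuation = e^(−0.08)·[0.7878·0.0000 + 0.2122·4.2500] = 0.8325; exercise value = 0.0000 ≤ continuation, so V_0 = 0.8325

$0.83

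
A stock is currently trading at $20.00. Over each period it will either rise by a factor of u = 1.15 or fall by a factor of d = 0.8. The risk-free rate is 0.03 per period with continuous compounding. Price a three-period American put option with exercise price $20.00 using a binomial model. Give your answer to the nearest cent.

Risk-neutral probability p = (e^0.03 − 0.8)/(1.15 − 0.8) = 0.2305/0.3500 = 0.6584
Terminal stock prices: S_uuu = 30.42, S_uud = 21.16, S_udd = 14.72, S_ddd = 10.24
Terminal payoffs (K − S): max(-10.42, 0) = 0, max(-1.16, 0) = 0, max(5.28, 0) = 5.28, max(9.76, 0) = 9.76
Node uu (S = 26.45): continuation = e^(−0.03)·[0.6584·0.0000 + 0.3416·0.0000] = 0.0000; exercise value = 0.0000 ≤ continuation, so V_uu = 0.0000
Node ud (S = 18.4): continuation = e^(−0.03)·[0.6584·0.0000 + 0.3416·5.2800] = 1.7501; exercise value = 1.6000 ≤ continuation, so V_ud = 1.7501
Node dd (S = 12.8): continuation = e^(−0.03)·[0.6584·5.2800 + 0.3416·9.7600] = 6.6089; exercise value = 7.2000 > continuation, so V_dd = 7.2000 (exercise)
Node u (S = 23): continuation = e^(−0.03)·[0.6584·0.0000 + 0.3416·1.7501] = 0.5801; exercise value = 0.0000 ≤ continuation, so V_u = 0.5801
Node d (S = 16): continuation = e^(−0.03)·[0.6584·1.7501 + 0.3416·7.2000] = 3.5048; exercise value = 4.0000 > continuation, so V_d = 4.0000 (exercise)
Node 0 (S = 20): continuation = e^(−0.03)·[0.6584·0.5801 + 0.3416·4.0000] = 1.6965; exercise value = 0.0000 ≤ continuation, so V_0 = 1.6965

$1.70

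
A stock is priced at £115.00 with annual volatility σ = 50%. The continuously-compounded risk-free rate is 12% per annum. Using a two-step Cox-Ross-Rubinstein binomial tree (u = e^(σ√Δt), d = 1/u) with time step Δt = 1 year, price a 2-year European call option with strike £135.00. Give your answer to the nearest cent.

£34.91

CRR parameters: u = e^(σ√Δt) = e^(0.5·√1) = 1.6487, d = 1/u = 0.6065
Per-period rate: rΔt = 0.12·1 = 0.12, so R = e^0.12 = 1.1275
Risk-neutral probability p = (e^0.12 − 0.6065)/(1.6487 − 0.6065) = 0.5210/1.0422 = 0.4999
Terminal stock prices: S_uu = 312.6, S_ud = 115, S_dd = 42.31
Terminal payoffs (S − K): max(177.6, 0) = 177.6, max(-20, 0) = 0, max(-92.69, 0) = 0
Node u (S = 189.6): V_u = e^(−0.12)·[0.4999·177.6024 + 0.5001·0.0000] = 78.7401
Node d (S = 69.75): V_d = e^(−0.12)·[0.4999·0.0000 + 0.5001·0.0000] = 0.0000
Node 0 (S = 115): V_0 = e^(−0.12)·[0.4999·78.7401 + 0.5001·0.0000] = 34.9094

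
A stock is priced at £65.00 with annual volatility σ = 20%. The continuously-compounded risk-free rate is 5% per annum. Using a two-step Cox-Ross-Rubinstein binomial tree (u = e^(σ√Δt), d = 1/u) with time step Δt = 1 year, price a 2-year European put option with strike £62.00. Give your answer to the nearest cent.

£2.98

CRR parameters: u = e^(σ√Δt) = e^(0.2·√1) = 1.2214, d = 1/u = 0.8187
Per-period rate: rΔt = 0.05·1 = 0.05, so R = e^0.05 = 1.0513
Risk-neutral probability p = (e^0.05 − 0.8187)/(1.2214 − 0.8187) = 0.2325/0.4027 = 0.5775
Terminal stock prices: S_uu = 96.97, S_ud = 65, S_dd = 43.57
Terminal payoffs (K − S): max(-34.97, 0) = 0, max(-3, 0) = 0, max(18.43, 0) = 18.43
Node u (S = 79.39): V_u = e^(−0.05)·[0.5775·0.0000 + 0.4225·0.0000] = 0.0000
Node d (S = 53.22): V_d = e^(−0.05)·[0.5775·0.0000 + 0.4225·18.4292] = 7.4067
Node 0 (S = 65): V_0 = e^(−0.05)·[0.5775·0.0000 + 0.4225·7.4067] = 2.9768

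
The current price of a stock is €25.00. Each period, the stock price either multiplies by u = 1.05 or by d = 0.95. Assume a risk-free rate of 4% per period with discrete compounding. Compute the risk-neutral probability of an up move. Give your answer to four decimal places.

Risk-neutral probability p = (1 + 0.04 − 0.95)/(1.05 − 0.95) = 0.0900/0.1000 = 0.9000

p = 0.9000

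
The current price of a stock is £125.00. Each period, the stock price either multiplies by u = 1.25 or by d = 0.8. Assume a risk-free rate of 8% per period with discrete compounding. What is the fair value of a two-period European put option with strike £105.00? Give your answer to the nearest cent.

£3.06

Risk-neutral probability p = (1 + 0.08 − 0.8)/(1.25 − 0.8) = 0.2800/0.4500 = 0.6222
Terminal stock prices: S_uu = 195.3, S_ud = 125, S_dd = 80
Terminal payoffs (K − S): max(-90.31, 0) = 0, max(-20, 0) = 0, max(25, 0) = 25
Node u (S = 156.2): V_u = 1/1.08·[0.6222·0.0000 + 0.3778·0.0000] = 0.0000
Node d (S = 100): V_d = 1/1.08·[0.6222·0.0000 + 0.3778·25.0000] = 8.7449
Node 0 (S = 125): V_0 = 1/1.08·[0.6222·0.0000 + 0.3778·8.7449] = 3.0589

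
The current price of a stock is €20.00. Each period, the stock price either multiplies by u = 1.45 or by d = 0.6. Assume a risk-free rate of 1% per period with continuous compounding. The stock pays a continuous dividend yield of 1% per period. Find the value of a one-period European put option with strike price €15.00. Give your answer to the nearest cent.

Per-period risk-free factor R = e^0.01 = 1.0101; dividend-adjusted growth = e^(0.01−0.01) = 1.0000.
Risk-neutral probability p = (1.0000 − 0.6)/(1.45 − 0.6) = 0.4000/0.8500 = 0.4706
Terminal stock prices: S_u = 29, S_d = 12
Terminal payoffs (K − S): max(-14, 0) = 0, max(3, 0) = 3
Node 0 (S = 20): V_0 = e^(−0.01)·[0.4706·0.0000 + 0.5294·3.0000] = 1.5724

€1.57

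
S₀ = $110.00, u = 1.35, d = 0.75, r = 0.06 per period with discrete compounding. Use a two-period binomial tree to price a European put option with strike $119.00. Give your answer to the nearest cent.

Risk-neutral probability p = (1 + 0.06 − 0.75)/(1.35 − 0.75) = 0.3100/0.6000 = 0.5167
Terminal stock prices: S_uu = 200.5, S_ud = 111.4, S_dd = 61.88
Terminal payoffs (K − S): max(-81.48, 0) = 0, max(7.625, 0) = 7.625, max(57.12, 0) = 57.12
Node u (S = 148.5): V_u = 1/1.06·[0.5167·0.0000 + 0.4833·7.6250] = 3.4768
Node d (S = 82.5): V_d = 1/1.06·[0.5167·7.6250 + 0.4833·57.1250] = 29.7642
Node 0 (S = 110): V_0 = 1/1.06·[0.5167·3.4768 + 0.4833·29.7642] = 15.2664

$15.27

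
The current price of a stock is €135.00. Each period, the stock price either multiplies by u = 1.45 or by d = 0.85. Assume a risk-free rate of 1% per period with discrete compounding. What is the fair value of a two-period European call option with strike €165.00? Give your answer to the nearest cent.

Risk-neutral probability p = (1 + 0.01 − 0.85)/(1.45 − 0.85) = 0.1600/0.6000 = 0.2667
Terminal stock prices: S_uu = 283.8, S_ud = 166.4, S_dd = 97.54
Terminal payoffs (S − K): max(118.8, 0) = 118.8, max(1.387, 0) = 1.387, max(-67.46, 0) = 0
Node u (S = 195.8): V_u = 1/1.01·[0.2667·118.8375 + 0.7333·1.3875] = 32.3837
Node d (S = 114.8): V_d = 1/1.01·[0.2667·1.3875 + 0.7333·0.0000] = 0.3663
Node 0 (S = 135): V_0 = 1/1.01·[0.2667·32.3837 + 0.7333·0.3663] = 8.8161

€8.82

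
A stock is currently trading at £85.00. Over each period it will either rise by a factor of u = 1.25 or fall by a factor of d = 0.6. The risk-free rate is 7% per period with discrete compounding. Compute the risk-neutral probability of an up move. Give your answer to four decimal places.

Risk-neutral probability p = (1 + 0.07 − 0.6)/(1.25 − 0.6) = 0.4700/0.6500 = 0.7231

p = 0.7231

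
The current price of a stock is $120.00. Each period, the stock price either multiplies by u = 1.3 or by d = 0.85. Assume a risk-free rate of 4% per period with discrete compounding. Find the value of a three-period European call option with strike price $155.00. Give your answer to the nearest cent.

$12.04

Risk-neutral probability p = (1 + 0.04 − 0.85)/(1.3 − 0.85) = 0.1900/0.4500 = 0.4222
Terminal stock prices: S_uuu = 263.6, S_uud = 172.4, S_udd = 112.7, S_ddd = 73.69
Terminal payoffs (S − K): max(108.6, 0) = 108.6, max(17.38, 0) = 17.38, max(-42.29, 0) = 0, max(-81.31, 0) = 0
Node uu (S = 202.8): V_uu = 1/1.04·[0.4222·108.6400 + 0.5778·17.3800] = 53.7615
Node ud (S = 132.6): V_ud = 1/1.04·[0.4222·17.3800 + 0.5778·0.0000] = 7.0560
Node dd (S = 86.7): V_dd = 1/1.04·[0.4222·0.0000 + 0.5778·0.0000] = 0.0000
Node u (S = 156): V_u = 1/1.04·[0.4222·53.7615 + 0.5778·7.0560] = 25.7463
Node d (S = 102): V_d = 1/1.04·[0.4222·7.0560 + 0.5778·0.0000] = 2.8646
Node 0 (S = 120): V_0 = 1/1.04·[0.4222·25.7463 + 0.5778·2.8646] = 12.0440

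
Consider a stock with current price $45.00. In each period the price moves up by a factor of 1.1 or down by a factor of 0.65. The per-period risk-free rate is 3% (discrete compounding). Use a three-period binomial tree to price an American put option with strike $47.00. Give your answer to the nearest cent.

$5.69

Risk-neutral probability p = (1 + 0.03 − 0.65)/(1.1 − 0.65) = 0.3800/0.4500 = 0.8444
Terminal stock prices: S_uuu = 59.9, S_uud = 35.39, S_udd = 20.91, S_ddd = 12.36
Terminal payoffs (K − S): max(-12.9, 0) = 0, max(11.61, 0) = 11.61, max(26.09, 0) = 26.09, max(34.64, 0) = 34.64
Node uu (S = 54.45): continuation = 1/1.03·[0.8444·0.0000 + 0.1556·11.6075] = 1.7530; exercise value = 0.0000 ≤ continuation, so V_uu = 1.7530
Node ud (S = 32.18): continuation = 1/1.03·[0.8444·11.6075 + 0.1556·26.0862] = 13.4561; exercise value = 14.8250 > continuation, so V_ud = 14.8250 (exercise)
Node dd (S = 19.01): continuation = 1/1.03·[0.8444·26.0862 + 0.1556·34.6419] = 26.6186; exercise value = 27.9875 > continuation, so V_dd = 27.9875 (exercise)
Node u (S = 49.5): continuation = 1/1.03·[0.8444·1.7530 + 0.1556·14.8250] = 3.6762; exercise value = 0.0000 ≤ continuation, so V_u = 3.6762
Node d (S = 29.25): continuation = 1/1.03·[0.8444·14.8250 + 0.1556·27.9875] = 16.3811; exercise value = 17.7500 > continuation, so V_d = 17.7500 (exercise)
Node 0 (S = 45): continuation = 1/1.03·[0.8444·3.6762 + 0.1556·17.7500] = 5.6946; exercise value = 2.0000 ≤ continuation, so V_0 = 5.6946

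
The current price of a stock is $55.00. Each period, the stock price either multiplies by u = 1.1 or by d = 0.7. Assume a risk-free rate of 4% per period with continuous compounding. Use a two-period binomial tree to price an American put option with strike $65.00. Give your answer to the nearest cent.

$10.00

Risk-neutral probability p = (e^0.04 − 0.7)/(1.1 − 0.7) = 0.3408/0.4000 = 0.8520
Terminal stock prices: S_uu = 66.55, S_ud = 42.35, S_dd = 26.95
Terminal payoffs (K − S): max(-1.55, 0) = 0, max(22.65, 0) = 22.65, max(38.05, 0) = 38.05
Node u (S = 60.5): continuation = e^(−0.04)·[0.8520·0.0000 + 0.1480·22.6500] = 3.2202; exercise value = 4.5000 > continuation, so V_u = 4.5000 (exercise)
Node d (S = 38.5): continuation = e^(−0.04)·[0.8520·22.6500 + 0.1480·38.0500] = 23.9513; exercise value = 26.5000 > continuation, so V_d = 26.5000 (exercise)
Node 0 (S = 55): continuation = e^(−0.04)·[0.8520·4.5000 + 0.1480·26.5000] = 7.4513; exercise value = 10.0000 > continuation, so V_0 = 10.0000 (exercise)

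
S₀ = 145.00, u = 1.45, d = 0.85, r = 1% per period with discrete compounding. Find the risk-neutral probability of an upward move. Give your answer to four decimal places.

Risk-neutral probability p = (1 + 0.01 − 0.85)/(1.45 − 0.85) = 0.1600/0.6000 = 0.2667

p = 0.2667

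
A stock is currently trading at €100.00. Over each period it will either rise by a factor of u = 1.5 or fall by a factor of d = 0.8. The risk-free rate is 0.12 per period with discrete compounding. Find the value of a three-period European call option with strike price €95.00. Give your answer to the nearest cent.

Risk-neutral probability p = (1 + 0.12 − 0.8)/(1.5 − 0.8) = 0.3200/0.7000 = 0.4571
Terminal stock prices: S_uuu = 337.5, S_uud = 180, S_udd = 96, S_ddd = 51.2
Terminal payoffs (S − K): max(242.5, 0) = 242.5, max(85, 0) = 85, max(1, 0) = 1, max(-43.8, 0) = 0
Node uu (S = 225): V_uu = 1/1.12·[0.4571·242.5000 + 0.5429·85.0000] = 140.1786
Node ud (S = 120): V_ud = 1/1.12·[0.4571·85.0000 + 0.5429·1.0000] = 35.1786
Node dd (S = 64): V_dd = 1/1.12·[0.4571·1.0000 + 0.5429·0.0000] = 0.4082
Node u (S = 150): V_u = 1/1.12·[0.4571·140.1786 + 0.5429·35.1786] = 74.2666
Node d (S = 80): V_d = 1/1.12·[0.4571·35.1786 + 0.5429·0.4082] = 14.5564
Node 0 (S = 100): V_0 = 1/1.12·[0.4571·74.2666 + 0.5429·14.5564] = 37.3683

€37.37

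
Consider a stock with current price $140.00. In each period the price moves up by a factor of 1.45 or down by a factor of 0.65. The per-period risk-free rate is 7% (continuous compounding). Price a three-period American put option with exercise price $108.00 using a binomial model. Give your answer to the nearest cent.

Risk-neutral probability p = (e^0.07 − 0.65)/(1.45 − 0.65) = 0.4225/0.8000 = 0.5281
Terminal stock prices: S_uuu = 426.8, S_uud = 191.3, S_udd = 85.77, S_ddd = 38.45
Terminal payoffs (K − S): max(-318.8, 0) = 0, max(-83.33, 0) = 0, max(22.23, 0) = 22.23, max(69.55, 0) = 69.55
Node uu (S = 294.4): continuation = e^(−0.07)·[0.5281·0.0000 + 0.4719·0.0000] = 0.0000; exercise value = 0.0000 ≤ continuation, so V_uu = 0.0000
Node ud (S = 132): continuation = e^(−0.07)·[0.5281·0.0000 + 0.4719·22.2325] = 9.7815; exercise value = 0.0000 ≤ continuation, so V_ud = 9.7815
Node dd (S = 59.15): continuation = e^(−0.07)·[0.5281·22.2325 + 0.4719·69.5525] = 41.5485; exercise value = 48.8500 > continuation, so V_dd = 48.8500 (exercise)
Node u (S = 203): continuation = e^(−0.07)·[0.5281·0.0000 + 0.4719·9.7815] = 4.3035; exercise value = 0.0000 ≤ continuation, so V_u = 4.3035
Node d (S = 91): continuation = e^(−0.07)·[0.5281·9.7815 + 0.4719·48.8500] = 26.3089; exercise value = 17.0000 ≤ continuation, so V_d = 26.3089
Node 0 (S = 140): continuation = e^(−0.07)·[0.5281·4.3035 + 0.4719·26.3089] = 13.6942; exercise value = 0.0000 ≤ continuation, so V_0 = 13.6942

$13.69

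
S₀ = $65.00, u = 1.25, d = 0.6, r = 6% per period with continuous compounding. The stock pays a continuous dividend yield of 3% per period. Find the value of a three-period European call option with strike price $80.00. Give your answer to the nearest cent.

Per-period risk-free factor R = e^0.06 = 1.0618; dividend-adjusted growth = e^(0.06−0.03) = 1.0305.
Risk-neutral probability p = (1.0305 − 0.6)/(1.25 − 0.6) = 0.4305/0.6500 = 0.6622
Terminal stock prices: S_uuu = 127, S_uud = 60.94, S_udd = 29.25, S_ddd = 14.04
Terminal payoffs (S − K): max(46.95, 0) = 46.95, max(-19.06, 0) = 0, max(-50.75, 0) = 0, max(-65.96, 0) = 0
Node uu (S = 101.6): V_uu = e^(−0.06)·[0.6622·46.9531 + 0.3378·0.0000] = 29.2834
Node ud (S = 48.75): V_ud = e^(−0.06)·[0.6622·0.0000 + 0.3378·0.0000] = 0.0000
Node dd (S = 23.4): V_dd = e^(−0.06)·[0.6622·0.0000 + 0.3378·0.0000] = 0.0000
Node u (S = 81.25): V_u = e^(−0.06)·[0.6622·29.2834 + 0.3378·0.0000] = 18.2632
Node d (S = 39): V_d = e^(−0.06)·[0.6622·0.0000 + 0.3378·0.0000] = 0.0000
Node 0 (S = 65): V_0 = e^(−0.06)·[0.6622·18.2632 + 0.3378·0.0000] = 11.3903

$11.39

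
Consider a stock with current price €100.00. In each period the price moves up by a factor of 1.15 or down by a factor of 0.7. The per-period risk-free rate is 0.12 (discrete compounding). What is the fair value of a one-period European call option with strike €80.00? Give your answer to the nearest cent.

Risk-neutral probability p = (1 + 0.12 − 0.7)/(1.15 − 0.7) = 0.4200/0.4500 = 0.9333
Terminal stock prices: S_u = 115, S_d = 70
Terminal payoffs (S − K): max(35, 0) = 35, max(-10, 0) = 0
Node 0 (S = 100): V_0 = 1/1.12·[0.9333·35.0000 + 0.0667·0.0000] = 29.1667

€29.17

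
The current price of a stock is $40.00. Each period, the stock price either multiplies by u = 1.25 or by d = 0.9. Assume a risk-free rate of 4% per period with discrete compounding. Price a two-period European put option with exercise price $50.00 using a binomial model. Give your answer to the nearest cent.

Risk-neutral probability p = (1 + 0.04 − 0.9)/(1.25 − 0.9) = 0.1400/0.3500 = 0.4000
Terminal stock prices: S_uu = 62.5, S_ud = 45, S_dd = 32.4
Terminal payoffs (K − S): max(-12.5, 0) = 0, max(5, 0) = 5, max(17.6, 0) = 17.6
Node u (S = 50): V_u = 1/1.04·[0.4000·0.0000 + 0.6000·5.0000] = 2.8846
Node d (S = 36): V_d = 1/1.04·[0.4000·5.0000 + 0.6000·17.6000] = 12.0769
Node 0 (S = 40): V_0 = 1/1.04·[0.4000·2.8846 + 0.6000·12.0769] = 8.0769

$8.08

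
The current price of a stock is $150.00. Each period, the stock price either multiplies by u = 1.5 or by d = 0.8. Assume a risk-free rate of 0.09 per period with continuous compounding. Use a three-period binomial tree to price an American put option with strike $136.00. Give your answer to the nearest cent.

$11.23

Risk-neutral probability p = (e^0.09 − 0.8)/(1.5 − 0.8) = 0.2942/0.7000 = 0.4202
Terminal stock prices: S_uuu = 506.2, S_uud = 270, S_udd = 144, S_ddd = 76.8
Terminal payoffs (K − S): max(-370.2, 0) = 0, max(-134, 0) = 0, max(-8, 0) = 0, max(59.2, 0) = 59.2
Node uu (S = 337.5): continuation = e^(−0.09)·[0.4202·0.0000 + 0.5798·0.0000] = 0.0000; exercise value = 0.0000 ≤ continuation, so V_uu = 0.0000
Node ud (S = 180): continuation = e^(−0.09)·[0.4202·0.0000 + 0.5798·0.0000] = 0.0000; exercise value = 0.0000 ≤ continuation, so V_ud = 0.0000
Node dd (S = 96): continuation = e^(−0.09)·[0.4202·0.0000 + 0.5798·59.2000] = 31.3673; exercise value = 40.0000 > continuation, so V_dd = 40.0000 (exercise)
Node u (S = 225): continuation = e^(−0.09)·[0.4202·0.0000 + 0.5798·0.0000] = 0.0000; exercise value = 0.0000 ≤ continuation, so V_u = 0.0000
Node d (S = 120): continuation = e^(−0.09)·[0.4202·0.0000 + 0.5798·40.0000] = 21.1941; exercise value = 16.0000 ≤ continuation, so V_d = 21.1941
Node 0 (S = 150): continuation = e^(−0.09)·[0.4202·0.0000 + 0.5798·21.1941] = 11.2297; exercise value = 0.0000 ≤ continuation, so V_0 = 11.2297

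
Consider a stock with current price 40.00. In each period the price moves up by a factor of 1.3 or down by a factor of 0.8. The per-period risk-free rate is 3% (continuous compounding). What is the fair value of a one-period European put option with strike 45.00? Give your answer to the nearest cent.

6.80

Risk-neutral probability p = (e^0.03 − 0.8)/(1.3 − 0.8) = 0.2305/0.5000 = 0.4609
Terminal stock prices: S_u = 52, S_d = 32
Terminal payoffs (K − S): max(-7, 0) = 0, max(13, 0) = 13
Node 0 (S = 40): V_0 = e^(−0.03)·[0.4609·0.0000 + 0.5391·13.0000] = 6.8011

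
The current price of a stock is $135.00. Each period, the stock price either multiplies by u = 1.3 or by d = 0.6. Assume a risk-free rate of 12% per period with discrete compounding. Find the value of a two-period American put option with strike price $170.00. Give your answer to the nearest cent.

Risk-neutral probability p = (1 + 0.12 − 0.6)/(1.3 − 0.6) = 0.5200/0.7000 = 0.7429
Terminal stock prices: S_uu = 228.2, S_ud = 105.3, S_dd = 48.6
Terminal payoffs (K − S): max(-58.15, 0) = 0, max(64.7, 0) = 64.7, max(121.4, 0) = 121.4
Node u (S = 175.5): continuation = 1/1.12·[0.7429·0.0000 + 0.2571·64.7000] = 14.8546; exercise value = 0.0000 ≤ continuation, so V_u = 14.8546
Node d (S = 81): continuation = 1/1.12·[0.7429·64.7000 + 0.2571·121.4000] = 70.7857; exercise value = 89.0000 > continuation, so V_d = 89.0000 (exercise)
Node 0 (S = 135): continuation = 1/1.12·[0.7429·14.8546 + 0.2571·89.0000] = 30.2862; exercise value = 35.0000 > continuation, so V_0 = 35.0000 (exercise)

$35.00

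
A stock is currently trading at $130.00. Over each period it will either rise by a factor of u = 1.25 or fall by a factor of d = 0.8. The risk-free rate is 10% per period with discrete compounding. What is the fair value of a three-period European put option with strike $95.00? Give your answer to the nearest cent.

$0.79

Risk-neutral probability p = (1 + 0.1 − 0.8)/(1.25 − 0.8) = 0.3000/0.4500 = 0.6667
Terminal stock prices: S_uuu = 253.9, S_uud = 162.5, S_udd = 104, S_ddd = 66.56
Terminal payoffs (K − S): max(-158.9, 0) = 0, max(-67.5, 0) = 0, max(-9, 0) = 0, max(28.44, 0) = 28.44
Node uu (S = 203.1): V_uu = 1/1.1·[0.6667·0.0000 + 0.3333·0.0000] = 0.0000
Node ud (S = 130): V_ud = 1/1.1·[0.6667·0.0000 + 0.3333·0.0000] = 0.0000
Node dd (S = 83.2): V_dd = 1/1.1·[0.6667·0.0000 + 0.3333·28.4400] = 8.6182
Node u (S = 162.5): V_u = 1/1.1·[0.6667·0.0000 + 0.3333·0.0000] = 0.0000
Node d (S = 104): V_d = 1/1.1·[0.6667·0.0000 + 0.3333·8.6182] = 2.6116
Node 0 (S = 130): V_0 = 1/1.1·[0.6667·0.0000 + 0.3333·2.6116] = 0.7914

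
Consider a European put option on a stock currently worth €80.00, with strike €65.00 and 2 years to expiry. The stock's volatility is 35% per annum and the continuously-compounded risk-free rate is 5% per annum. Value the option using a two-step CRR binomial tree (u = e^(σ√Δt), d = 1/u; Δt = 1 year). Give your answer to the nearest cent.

€6.06

CRR parameters: u = e^(σ√Δt) = e^(0.35·√1) = 1.4191, d = 1/u = 0.7047
Per-period rate: rΔt = 0.05·1 = 0.05, so R = e^0.05 = 1.0513
Risk-neutral probability p = (e^0.05 − 0.7047)/(1.4191 − 0.7047) = 0.3466/0.7144 = 0.4852
Terminal stock prices: S_uu = 161.1, S_ud = 80, S_dd = 39.73
Terminal payoffs (K − S): max(-96.1, 0) = 0, max(-15, 0) = 0, max(25.27, 0) = 25.27
Node u (S = 113.5): V_u = e^(−0.05)·[0.4852·0.0000 + 0.5148·0.0000] = 0.0000
Node d (S = 56.38): V_d = e^(−0.05)·[0.4852·0.0000 + 0.5148·25.2732] = 12.3772
Node 0 (S = 80): V_0 = e^(−0.05)·[0.4852·0.0000 + 0.5148·12.3772] = 6.0616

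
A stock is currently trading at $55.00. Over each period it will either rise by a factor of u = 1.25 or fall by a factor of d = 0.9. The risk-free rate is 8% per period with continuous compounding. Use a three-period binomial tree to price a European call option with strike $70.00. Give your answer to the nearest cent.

$6.49

Risk-neutral probability p = (e^0.08 − 0.9)/(1.25 − 0.9) = 0.1833/0.3500 = 0.5237
Terminal stock prices: S_uuu = 107.4, S_uud = 77.34, S_udd = 55.69, S_ddd = 40.1
Terminal payoffs (S − K): max(37.42, 0) = 37.42, max(7.344, 0) = 7.344, max(-14.31, 0) = 0, max(-29.9, 0) = 0
Node uu (S = 85.94): V_uu = e^(−0.08)·[0.5237·37.4219 + 0.4763·7.3438] = 21.3194
Node ud (S = 61.88): V_ud = e^(−0.08)·[0.5237·7.3438 + 0.4763·0.0000] = 3.5501
Node dd (S = 44.55): V_dd = e^(−0.08)·[0.5237·0.0000 + 0.4763·0.0000] = 0.0000
Node u (S = 68.75): V_u = e^(−0.08)·[0.5237·21.3194 + 0.4763·3.5501] = 11.8671
Node d (S = 49.5): V_d = e^(−0.08)·[0.5237·3.5501 + 0.4763·0.0000] = 1.7162
Node 0 (S = 55): V_0 = e^(−0.08)·[0.5237·11.8671 + 0.4763·1.7162] = 6.4913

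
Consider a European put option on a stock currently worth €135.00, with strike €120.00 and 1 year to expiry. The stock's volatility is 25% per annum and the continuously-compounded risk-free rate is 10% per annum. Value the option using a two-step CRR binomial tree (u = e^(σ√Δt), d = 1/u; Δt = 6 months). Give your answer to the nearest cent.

CRR parameters: u = e^(σ√Δt) = e^(0.25·√0.5) = 1.1934, d = 1/u = 0.8380
Per-period rate: rΔt = 0.1·0.5 = 0.05, so R = e^0.05 = 1.0513
Risk-neutral probability p = (e^0.05 − 0.8380)/(1.1934 − 0.8380) = 0.2133/0.3554 = 0.6002
Terminal stock prices: S_uu = 192.3, S_ud = 135, S_dd = 94.8
Terminal payoffs (K − S): max(-72.26, 0) = 0, max(-15, 0) = 0, max(25.2, 0) = 25.2
Node u (S = 161.1): V_u = e^(−0.05)·[0.6002·0.0000 + 0.3998·0.0000] = 0.0000
Node d (S = 113.1): V_d = e^(−0.05)·[0.6002·0.0000 + 0.3998·25.2046] = 9.5857
Node 0 (S = 135): V_0 = e^(−0.05)·[0.6002·0.0000 + 0.3998·9.5857] = 3.6456

€3.65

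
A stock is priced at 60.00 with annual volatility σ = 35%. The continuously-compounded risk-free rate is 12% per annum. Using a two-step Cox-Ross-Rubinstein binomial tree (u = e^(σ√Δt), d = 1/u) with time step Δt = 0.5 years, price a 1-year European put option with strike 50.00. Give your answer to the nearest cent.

CRR parameters: u = e^(σ√Δt) = e^(0.35·√0.5) = 1.2808, d = 1/u = 0.7808
Per-period rate: rΔt = 0.12·0.5 = 0.06, so R = e^0.06 = 1.0618
Risk-neutral probability p = (e^0.06 − 0.7808)/(1.2808 − 0.7808) = 0.2811/0.5000 = 0.5621
Terminal stock prices: S_uu = 98.43, S_ud = 60, S_dd = 36.58
Terminal payoffs (K − S): max(-48.43, 0) = 0, max(-10, 0) = 0, max(13.42, 0) = 13.42
Node u (S = 76.85): V_u = e^(−0.06)·[0.5621·0.0000 + 0.4379·0.0000] = 0.0000
Node d (S = 46.85): V_d = e^(−0.06)·[0.5621·0.0000 + 0.4379·13.4248] = 5.5363
Node 0 (S = 60): V_0 = e^(−0.06)·[0.5621·0.0000 + 0.4379·5.5363] = 2.2831

2.28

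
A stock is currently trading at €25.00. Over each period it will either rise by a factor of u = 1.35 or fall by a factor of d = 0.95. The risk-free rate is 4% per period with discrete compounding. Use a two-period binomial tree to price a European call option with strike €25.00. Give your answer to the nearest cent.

€3.24

Risk-neutral probability p = (1 + 0.04 − 0.95)/(1.35 − 0.95) = 0.0900/0.4000 = 0.2250
Terminal stock prices: S_uu = 45.56, S_ud = 32.06, S_dd = 22.56
Terminal payoffs (S − K): max(20.56, 0) = 20.56, max(7.062, 0) = 7.062, max(-2.438, 0) = 0
Node u (S = 33.75): V_u = 1/1.04·[0.2250·20.5625 + 0.7750·7.0625] = 9.7115
Node d (S = 23.75): V_d = 1/1.04·[0.2250·7.0625 + 0.7750·0.0000] = 1.5279
Node 0 (S = 25): V_0 = 1/1.04·[0.2250·9.7115 + 0.7750·1.5279] = 3.2397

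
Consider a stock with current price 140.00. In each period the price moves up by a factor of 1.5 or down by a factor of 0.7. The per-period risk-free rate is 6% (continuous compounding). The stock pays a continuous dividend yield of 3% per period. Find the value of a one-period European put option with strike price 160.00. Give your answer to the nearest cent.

34.27

Per-period risk-free factor R = e^0.06 = 1.0618; dividend-adjusted growth = e^(0.06−0.03) = 1.0305.
Risk-neutral probability p = (1.0305 − 0.7)/(1.5 − 0.7) = 0.3305/0.8000 = 0.4131
Terminal stock prices: S_u = 210, S_d = 98
Terminal payoffs (K − S): max(-50, 0) = 0, max(62, 0) = 62
Node 0 (S = 140): V_0 = e^(−0.06)·[0.4131·0.0000 + 0.5869·62.0000] = 34.2706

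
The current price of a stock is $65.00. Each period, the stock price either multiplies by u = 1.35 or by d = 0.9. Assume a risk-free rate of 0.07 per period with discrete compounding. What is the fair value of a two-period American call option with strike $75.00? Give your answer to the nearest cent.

$7.05

Risk-neutral probability p = (1 + 0.07 − 0.9)/(1.35 − 0.9) = 0.1700/0.4500 = 0.3778
Terminal stock prices: S_uu = 118.5, S_ud = 78.98, S_dd = 52.65
Terminal payoffs (S − K): max(43.46, 0) = 43.46, max(3.975, 0) = 3.975, max(-22.35, 0) = 0
Node u (S = 87.75): continuation = 1/1.07·[0.3778·43.4625 + 0.6222·3.9750] = 17.6565; exercise value = 12.7500 ≤ continuation, so V_u = 17.6565
Node d (S = 58.5): continuation = 1/1.07·[0.3778·3.9750 + 0.6222·0.0000] = 1.4034; exercise value = 0.0000 ≤ continuation, so V_d = 1.4034
Node 0 (S = 65): continuation = 1/1.07·[0.3778·17.6565 + 0.6222·1.4034] = 7.0500; exercise value = 0.0000 ≤ continuation, so V_0 = 7.0500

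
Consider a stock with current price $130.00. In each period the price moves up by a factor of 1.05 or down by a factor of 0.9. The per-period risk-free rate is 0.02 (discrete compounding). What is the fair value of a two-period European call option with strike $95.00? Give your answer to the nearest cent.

Risk-neutral probability p = (1 + 0.02 − 0.9)/(1.05 − 0.9) = 0.1200/0.1500 = 0.8000
Terminal stock prices: S_uu = 143.3, S_ud = 122.9, S_dd = 105.3
Terminal payoffs (S − K): max(48.33, 0) = 48.33, max(27.85, 0) = 27.85, max(10.3, 0) = 10.3
Node u (S = 136.5): V_u = 1/1.02·[0.8000·48.3250 + 0.2000·27.8500] = 43.3627
Node d (S = 117): V_d = 1/1.02·[0.8000·27.8500 + 0.2000·10.3000] = 23.8627
Node 0 (S = 130): V_0 = 1/1.02·[0.8000·43.3627 + 0.2000·23.8627] = 38.6890

$38.69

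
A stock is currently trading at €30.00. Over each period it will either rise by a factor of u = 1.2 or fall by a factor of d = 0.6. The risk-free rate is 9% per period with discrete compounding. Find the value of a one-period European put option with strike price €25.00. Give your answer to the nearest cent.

€1.18

Risk-neutral probability p = (1 + 0.09 − 0.6)/(1.2 − 0.6) = 0.4900/0.6000 = 0.8167
Terminal stock prices: S_u = 36, S_d = 18
Terminal payoffs (K − S): max(-11, 0) = 0, max(7, 0) = 7
Node 0 (S = 30): V_0 = 1/1.09·[0.8167·0.0000 + 0.1833·7.0000] = 1.1774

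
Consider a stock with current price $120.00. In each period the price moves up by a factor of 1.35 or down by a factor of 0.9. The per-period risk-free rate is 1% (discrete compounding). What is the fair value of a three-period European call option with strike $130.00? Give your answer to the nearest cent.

$11.62

Risk-neutral probability p = (1 + 0.01 − 0.9)/(1.35 − 0.9) = 0.1100/0.4500 = 0.2444
Terminal stock prices: S_uuu = 295.2, S_uud = 196.8, S_udd = 131.2, S_ddd = 87.48
Terminal payoffs (S − K): max(165.2, 0) = 165.2, max(66.83, 0) = 66.83, max(1.22, 0) = 1.22, max(-42.52, 0) = 0
Node uu (S = 218.7): V_uu = 1/1.01·[0.2444·165.2450 + 0.7556·66.8300] = 89.9871
Node ud (S = 145.8): V_ud = 1/1.01·[0.2444·66.8300 + 0.7556·1.2200] = 17.0871
Node dd (S = 97.2): V_dd = 1/1.01·[0.2444·1.2200 + 0.7556·0.0000] = 0.2953
Node u (S = 162): V_u = 1/1.01·[0.2444·89.9871 + 0.7556·17.0871] = 34.5615
Node d (S = 108): V_d = 1/1.01·[0.2444·17.0871 + 0.7556·0.2953] = 4.3564
Node 0 (S = 120): V_0 = 1/1.01·[0.2444·34.5615 + 0.7556·4.3564] = 11.6236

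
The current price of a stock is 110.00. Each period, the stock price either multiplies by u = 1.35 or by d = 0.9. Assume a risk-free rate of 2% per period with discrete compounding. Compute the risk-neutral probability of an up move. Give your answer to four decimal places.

p = 0.2667

Risk-neutral probability p = (1 + 0.02 − 0.9)/(1.35 − 0.9) = 0.1200/0.4500 = 0.2667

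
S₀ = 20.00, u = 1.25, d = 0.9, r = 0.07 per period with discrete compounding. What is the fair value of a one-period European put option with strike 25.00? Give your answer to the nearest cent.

Risk-neutral probability p = (1 + 0.07 − 0.9)/(1.25 − 0.9) = 0.1700/0.3500 = 0.4857
Terminal stock prices: S_u = 25, S_d = 18
Terminal payoffs (K − S): max(0, 0) = 0, max(7, 0) = 7
Node 0 (S = 20): V_0 = 1/1.07·[0.4857·0.0000 + 0.5143·7.0000] = 3.3645

3.36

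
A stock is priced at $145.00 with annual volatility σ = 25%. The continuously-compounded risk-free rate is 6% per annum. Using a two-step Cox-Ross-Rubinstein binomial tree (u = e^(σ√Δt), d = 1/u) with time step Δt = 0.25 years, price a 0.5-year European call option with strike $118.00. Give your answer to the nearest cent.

CRR parameters: u = e^(σ√Δt) = e^(0.25·√0.25) = 1.1331, d = 1/u = 0.8825
Per-period rate: rΔt = 0.06·0.25 = 0.015, so R = e^0.015 = 1.0151
Risk-neutral probability p = (e^0.015 − 0.8825)/(1.1331 − 0.8825) = 0.1326/0.2507 = 0.5291
Terminal stock prices: S_uu = 186.2, S_ud = 145, S_dd = 112.9
Terminal payoffs (S − K): max(68.18, 0) = 68.18, max(27, 0) = 27, max(-5.074, 0) = 0
Node u (S = 164.3): V_u = e^(−0.015)·[0.5291·68.1837 + 0.4709·27.0000] = 48.0633
Node d (S = 128): V_d = e^(−0.015)·[0.5291·27.0000 + 0.4709·0.0000] = 14.0726
Node 0 (S = 145): V_0 = e^(−0.015)·[0.5291·48.0633 + 0.4709·14.0726] = 31.5794

$31.58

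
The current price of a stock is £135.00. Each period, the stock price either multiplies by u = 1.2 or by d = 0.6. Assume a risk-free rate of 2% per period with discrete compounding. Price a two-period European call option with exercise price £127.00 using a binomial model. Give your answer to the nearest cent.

£31.74

Risk-neutral probability p = (1 + 0.02 − 0.6)/(1.2 − 0.6) = 0.4200/0.6000 = 0.7000
Terminal stock prices: S_uu = 194.4, S_ud = 97.2, S_dd = 48.6
Terminal payoffs (S − K): max(67.4, 0) = 67.4, max(-29.8, 0) = 0, max(-78.4, 0) = 0
Node u (S = 162): V_u = 1/1.02·[0.7000·67.4000 + 0.3000·0.0000] = 46.2549
Node d (S = 81): V_d = 1/1.02·[0.7000·0.0000 + 0.3000·0.0000] = 0.0000
Node 0 (S = 135): V_0 = 1/1.02·[0.7000·46.2549 + 0.3000·0.0000] = 31.7436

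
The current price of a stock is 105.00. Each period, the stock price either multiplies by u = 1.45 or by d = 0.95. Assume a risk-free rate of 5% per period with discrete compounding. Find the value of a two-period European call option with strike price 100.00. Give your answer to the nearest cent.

Risk-neutral probability p = (1 + 0.05 − 0.95)/(1.45 − 0.95) = 0.1000/0.5000 = 0.2000
Terminal stock prices: S_uu = 220.8, S_ud = 144.6, S_dd = 94.76
Terminal payoffs (S − K): max(120.8, 0) = 120.8, max(44.64, 0) = 44.64, max(-5.237, 0) = 0
Node u (S = 152.2): V_u = 1/1.05·[0.2000·120.7625 + 0.8000·44.6375] = 57.0119
Node d (S = 99.75): V_d = 1/1.05·[0.2000·44.6375 + 0.8000·0.0000] = 8.5024
Node 0 (S = 105): V_0 = 1/1.05·[0.2000·57.0119 + 0.8000·8.5024] = 17.3374

17.34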